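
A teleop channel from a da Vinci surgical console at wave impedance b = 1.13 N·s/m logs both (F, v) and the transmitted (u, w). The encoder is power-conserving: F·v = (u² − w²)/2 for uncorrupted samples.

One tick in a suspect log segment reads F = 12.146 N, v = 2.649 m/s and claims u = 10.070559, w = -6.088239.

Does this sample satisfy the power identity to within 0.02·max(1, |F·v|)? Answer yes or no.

F·v = 12.146×2.649 = 32.174754 W.
(u² − w²)/2 = (101.416159 − 37.066654)/2 = 32.174752 W.
|Δ| = 0.000002;  2% of max(1, |F·v|) = 0.643495.

yes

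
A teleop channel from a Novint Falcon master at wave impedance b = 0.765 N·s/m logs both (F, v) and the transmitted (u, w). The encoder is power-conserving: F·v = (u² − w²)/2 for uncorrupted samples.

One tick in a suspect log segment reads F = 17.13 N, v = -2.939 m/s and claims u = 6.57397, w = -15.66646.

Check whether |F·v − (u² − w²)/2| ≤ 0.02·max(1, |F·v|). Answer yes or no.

no

F·v = 17.13×(-2.939) = -50.34507 W.
(u² − w²)/2 = (43.21708 − 245.43797)/2 = -101.11044 W.
|Δ| = 50.76537;  2% of max(1, |F·v|) = 1.00690.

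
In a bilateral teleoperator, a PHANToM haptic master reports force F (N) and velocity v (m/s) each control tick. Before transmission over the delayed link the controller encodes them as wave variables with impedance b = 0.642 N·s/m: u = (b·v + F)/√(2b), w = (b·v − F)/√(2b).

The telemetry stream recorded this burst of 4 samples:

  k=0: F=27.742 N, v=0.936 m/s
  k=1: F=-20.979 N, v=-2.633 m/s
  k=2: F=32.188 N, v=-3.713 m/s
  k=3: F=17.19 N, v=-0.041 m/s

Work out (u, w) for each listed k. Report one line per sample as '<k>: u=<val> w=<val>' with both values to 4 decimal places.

k=0: b·v=0.642×0.936=0.6009; √(2b)=1.1331; u=(0.6009+27.742)/1.1331=25.0128, w=(0.6009−27.742)/1.1331=-23.9522
k=1: b·v=0.642×(-2.633)=-1.6904; √(2b)=1.1331; u=(-1.6904+(-20.979))/1.1331=-20.0059, w=(-1.6904−(-20.979))/1.1331=17.0223
k=2: b·v=0.642×(-3.713)=-2.3837; √(2b)=1.1331; u=(-2.3837+32.188)/1.1331=26.3024, w=(-2.3837−32.188)/1.1331=-30.5098
k=3: b·v=0.642×(-0.041)=-0.0263; √(2b)=1.1331; u=(-0.0263+17.19)/1.1331=15.1470, w=(-0.0263−17.19)/1.1331=-15.1935

0: u=25.0128 w=-23.9522
1: u=-20.0059 w=17.0223
2: u=26.3024 w=-30.5098
3: u=15.1470 w=-15.1935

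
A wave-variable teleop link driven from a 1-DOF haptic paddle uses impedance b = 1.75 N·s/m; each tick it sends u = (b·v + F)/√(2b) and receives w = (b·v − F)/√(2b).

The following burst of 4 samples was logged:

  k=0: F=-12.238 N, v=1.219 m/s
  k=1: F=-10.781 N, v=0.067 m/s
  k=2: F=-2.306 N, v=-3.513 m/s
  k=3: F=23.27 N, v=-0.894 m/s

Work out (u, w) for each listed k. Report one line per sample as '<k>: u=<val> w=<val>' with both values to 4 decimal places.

k=0: b·v=1.75×1.219=2.1333; √(2b)=1.8708; u=(2.1333+(-12.238))/1.8708=-5.4012, w=(2.1333−(-12.238))/1.8708=7.6818
k=1: b·v=1.75×0.067=0.1173; √(2b)=1.8708; u=(0.1173+(-10.781))/1.8708=-5.7000, w=(0.1173−(-10.781))/1.8708=5.8254
k=2: b·v=1.75×(-3.513)=-6.1478; √(2b)=1.8708; u=(-6.1478+(-2.306))/1.8708=-4.5187, w=(-6.1478−(-2.306))/1.8708=-2.0535
k=3: b·v=1.75×(-0.894)=-1.5645; √(2b)=1.8708; u=(-1.5645+23.27)/1.8708=11.6021, w=(-1.5645−23.27)/1.8708=-13.2746

0: u=-5.4012 w=7.6818
1: u=-5.7000 w=5.8254
2: u=-4.5187 w=-2.0535
3: u=11.6021 w=-13.2746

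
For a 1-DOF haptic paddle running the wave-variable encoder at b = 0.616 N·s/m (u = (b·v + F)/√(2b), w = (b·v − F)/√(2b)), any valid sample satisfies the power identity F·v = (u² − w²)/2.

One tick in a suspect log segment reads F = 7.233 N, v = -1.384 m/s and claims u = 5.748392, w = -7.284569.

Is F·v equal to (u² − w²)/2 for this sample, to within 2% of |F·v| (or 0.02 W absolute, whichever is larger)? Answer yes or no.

yes

F·v = 7.233×(-1.384) = -10.010472 W.
(u² − w²)/2 = (33.044011 − 53.064946)/2 = -10.010467 W.
|Δ| = 0.000005;  2% of max(1, |F·v|) = 0.200209.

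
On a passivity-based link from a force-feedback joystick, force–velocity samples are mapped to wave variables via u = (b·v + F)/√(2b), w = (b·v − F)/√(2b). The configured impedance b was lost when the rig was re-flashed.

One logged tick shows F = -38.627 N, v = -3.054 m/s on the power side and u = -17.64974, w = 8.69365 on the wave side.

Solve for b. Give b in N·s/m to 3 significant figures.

b = 4.3 N·s/m

u + w = -8.9561;  u + w = √(2b)·v, so √(2b) = -8.9561/(-3.054) = 2.9326.
b = (√(2b))²/2 = 8.6000/2 = 4.3000.
(Check via u − w = 2F/√(2b): u − w = -26.3434, 2F/√(2b) = -26.3434.)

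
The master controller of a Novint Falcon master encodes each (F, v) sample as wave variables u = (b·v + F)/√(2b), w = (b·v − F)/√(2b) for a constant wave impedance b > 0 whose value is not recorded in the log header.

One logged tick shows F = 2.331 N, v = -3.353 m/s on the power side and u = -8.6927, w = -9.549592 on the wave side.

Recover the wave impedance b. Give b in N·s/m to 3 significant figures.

b = 14.8 N·s/m

u + w = -18.242292;  u + w = √(2b)·v, so √(2b) = -18.242292/(-3.353) = 5.440588.
b = (√(2b))²/2 = 29.599999/2 = 14.800000.
(Check via u − w = 2F/√(2b): u − w = 0.856892, 2F/√(2b) = 0.856893.)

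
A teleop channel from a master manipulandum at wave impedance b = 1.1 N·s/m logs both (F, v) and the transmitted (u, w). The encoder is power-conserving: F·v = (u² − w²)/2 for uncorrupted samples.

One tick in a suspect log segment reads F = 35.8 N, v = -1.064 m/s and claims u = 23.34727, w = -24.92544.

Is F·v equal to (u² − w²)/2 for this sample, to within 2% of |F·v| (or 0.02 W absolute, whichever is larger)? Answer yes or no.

F·v = 35.8×(-1.064) = -38.09120 W.
(u² − w²)/2 = (545.09502 − 621.27756)/2 = -38.09127 W.
|Δ| = 0.00007;  2% of max(1, |F·v|) = 0.76182.

yes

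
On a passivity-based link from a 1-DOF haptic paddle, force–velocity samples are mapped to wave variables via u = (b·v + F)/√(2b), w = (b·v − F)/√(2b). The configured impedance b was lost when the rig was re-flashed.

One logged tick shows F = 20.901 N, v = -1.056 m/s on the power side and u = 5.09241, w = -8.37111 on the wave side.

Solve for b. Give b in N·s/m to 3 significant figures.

u + w = -3.2787;  u + w = √(2b)·v, so √(2b) = -3.2787/(-1.056) = 3.1048.
b = (√(2b))²/2 = 9.6400/2 = 4.8200.
(Check via u − w = 2F/√(2b): u − w = 13.4635, 2F/√(2b) = 13.4635.)

b = 4.82 N·s/m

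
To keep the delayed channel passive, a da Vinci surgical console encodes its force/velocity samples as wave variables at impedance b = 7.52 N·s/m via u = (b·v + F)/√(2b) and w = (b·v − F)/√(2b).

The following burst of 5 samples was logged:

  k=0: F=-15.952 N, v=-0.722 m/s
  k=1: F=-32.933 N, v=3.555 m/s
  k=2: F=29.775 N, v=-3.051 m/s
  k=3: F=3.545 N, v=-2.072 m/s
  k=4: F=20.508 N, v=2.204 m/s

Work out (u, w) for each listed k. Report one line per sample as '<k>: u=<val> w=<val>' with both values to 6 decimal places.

k=0: b·v=7.52×(-0.722)=-5.429440; √(2b)=3.878144; u=(-5.429440+(-15.952))/3.878144=-5.513318, w=(-5.429440−(-15.952))/3.878144=2.713298
k=1: b·v=7.52×3.555=26.733600; √(2b)=3.878144; u=(26.733600+(-32.933))/3.878144=-1.598548, w=(26.733600−(-32.933))/3.878144=15.385350
k=2: b·v=7.52×(-3.051)=-22.943520; √(2b)=3.878144; u=(-22.943520+29.775)/3.878144=1.761533, w=(-22.943520−29.775)/3.878144=-13.593750
k=3: b·v=7.52×(-2.072)=-15.581440; √(2b)=3.878144; u=(-15.581440+3.545)/3.878144=-3.103660, w=(-15.581440−3.545)/3.878144=-4.931854
k=4: b·v=7.52×2.204=16.574080; √(2b)=3.878144; u=(16.574080+20.508)/3.878144=9.561811, w=(16.574080−20.508)/3.878144=-1.014382

0: u=-5.513318 w=2.713298
1: u=-1.598548 w=15.385350
2: u=1.761533 w=-13.593750
3: u=-3.103660 w=-4.931854
4: u=9.561811 w=-1.014382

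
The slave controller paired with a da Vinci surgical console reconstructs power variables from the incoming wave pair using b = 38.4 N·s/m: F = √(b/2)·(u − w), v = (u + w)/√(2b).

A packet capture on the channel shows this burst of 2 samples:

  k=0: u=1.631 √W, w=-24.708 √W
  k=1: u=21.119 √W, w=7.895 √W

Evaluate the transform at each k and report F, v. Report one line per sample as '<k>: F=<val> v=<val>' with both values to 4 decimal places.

k=0: u−w=26.3390, u+w=-23.0770; √(b/2)=4.3818, √(2b)=8.7636; F=4.3818×26.339=115.4117, v=-23.0770/8.7636=-2.6333
k=1: u−w=13.2240, u+w=29.0140; √(b/2)=4.3818, √(2b)=8.7636; F=4.3818×13.224=57.9447, v=29.0140/8.7636=3.3108

0: F=115.4117 v=-2.6333
1: F=57.9447 v=3.3108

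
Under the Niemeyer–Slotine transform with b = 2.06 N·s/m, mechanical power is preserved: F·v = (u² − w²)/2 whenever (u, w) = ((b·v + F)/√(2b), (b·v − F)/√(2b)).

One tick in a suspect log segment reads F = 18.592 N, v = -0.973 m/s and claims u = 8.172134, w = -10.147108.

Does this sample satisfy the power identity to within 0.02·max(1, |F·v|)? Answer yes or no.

F·v = 18.592×(-0.973) = -18.090016 W.
(u² − w²)/2 = (66.783774 − 102.963801)/2 = -18.090013 W.
|Δ| = 0.000003;  2% of max(1, |F·v|) = 0.361800.

yes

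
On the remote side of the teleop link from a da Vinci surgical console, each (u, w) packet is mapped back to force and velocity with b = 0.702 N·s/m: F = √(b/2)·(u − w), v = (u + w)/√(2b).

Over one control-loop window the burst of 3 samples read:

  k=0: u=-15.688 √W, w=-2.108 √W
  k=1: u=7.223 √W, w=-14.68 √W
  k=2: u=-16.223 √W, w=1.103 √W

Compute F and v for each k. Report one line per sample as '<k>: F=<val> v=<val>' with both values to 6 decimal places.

k=0: u−w=-13.580000, u+w=-17.796000; √(b/2)=0.592453, √(2b)=1.184905; F=0.592453×(-13.58)=-8.045505, v=-17.796000/1.184905=-15.018925
k=1: u−w=21.903000, u+w=-7.457000; √(b/2)=0.592453, √(2b)=1.184905; F=0.592453×21.903=12.976488, v=-7.457000/1.184905=-6.293331
k=2: u−w=-17.326000, u+w=-15.120000; √(b/2)=0.592453, √(2b)=1.184905; F=0.592453×(-17.326)=-10.264833, v=-15.120000/1.184905=-12.760516

0: F=-8.045505 v=-15.018925
1: F=12.976488 v=-6.293331
2: F=-10.264833 v=-12.760516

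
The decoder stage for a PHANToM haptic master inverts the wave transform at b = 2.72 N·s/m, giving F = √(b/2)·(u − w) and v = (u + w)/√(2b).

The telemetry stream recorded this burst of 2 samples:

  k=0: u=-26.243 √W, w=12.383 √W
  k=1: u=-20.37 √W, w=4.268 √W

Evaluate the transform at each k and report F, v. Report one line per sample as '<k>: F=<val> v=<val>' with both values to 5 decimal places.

0: F=-45.04527 v=-5.94243
1: F=-28.73260 v=-6.90368

k=0: u−w=-38.62600, u+w=-13.86000; √(b/2)=1.16619, √(2b)=2.33238; F=1.16619×(-38.626)=-45.04527, v=-13.86000/2.33238=-5.94243
k=1: u−w=-24.63800, u+w=-16.10200; √(b/2)=1.16619, √(2b)=2.33238; F=1.16619×(-24.638)=-28.73260, v=-16.10200/2.33238=-6.90368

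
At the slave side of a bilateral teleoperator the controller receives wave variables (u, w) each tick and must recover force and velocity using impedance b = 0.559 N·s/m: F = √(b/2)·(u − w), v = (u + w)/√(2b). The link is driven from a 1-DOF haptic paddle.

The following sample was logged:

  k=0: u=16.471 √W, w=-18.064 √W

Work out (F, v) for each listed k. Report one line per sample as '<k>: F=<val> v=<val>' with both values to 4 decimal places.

0: F=18.2579 v=-1.5066

k=0: u−w=34.5350, u+w=-1.5930; √(b/2)=0.5287, √(2b)=1.0574; F=0.5287×34.535=18.2579, v=-1.5930/1.0574=-1.5066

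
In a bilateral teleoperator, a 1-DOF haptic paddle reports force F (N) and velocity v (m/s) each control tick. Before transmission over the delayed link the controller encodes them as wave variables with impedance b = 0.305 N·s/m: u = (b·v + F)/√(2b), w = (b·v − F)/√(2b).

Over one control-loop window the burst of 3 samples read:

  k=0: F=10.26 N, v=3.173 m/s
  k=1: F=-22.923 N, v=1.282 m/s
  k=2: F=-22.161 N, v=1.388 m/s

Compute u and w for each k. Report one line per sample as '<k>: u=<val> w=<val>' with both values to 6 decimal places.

k=0: b·v=0.305×3.173=0.967765; √(2b)=0.781025; u=(0.967765+10.26)/0.781025=14.375680, w=(0.967765−10.26)/0.781025=-11.897488
k=1: b·v=0.305×1.282=0.391010; √(2b)=0.781025; u=(0.391010+(-22.923))/0.781025=-28.849257, w=(0.391010−(-22.923))/0.781025=29.850531
k=2: b·v=0.305×1.388=0.423340; √(2b)=0.781025; u=(0.423340+(-22.161))/0.781025=-27.832222, w=(0.423340−(-22.161))/0.781025=28.916284

0: u=14.375680 w=-11.897488
1: u=-28.849257 w=29.850531
2: u=-27.832222 w=28.916284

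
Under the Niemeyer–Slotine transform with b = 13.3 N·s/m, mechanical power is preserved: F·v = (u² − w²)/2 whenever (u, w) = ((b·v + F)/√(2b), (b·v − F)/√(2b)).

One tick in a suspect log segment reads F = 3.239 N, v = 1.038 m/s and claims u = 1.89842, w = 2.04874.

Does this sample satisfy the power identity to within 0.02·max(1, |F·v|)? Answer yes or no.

no

F·v = 3.239×1.038 = 3.36208 W.
(u² − w²)/2 = (3.60400 − 4.19734)/2 = -0.29667 W.
|Δ| = 3.65875;  2% of max(1, |F·v|) = 0.06724.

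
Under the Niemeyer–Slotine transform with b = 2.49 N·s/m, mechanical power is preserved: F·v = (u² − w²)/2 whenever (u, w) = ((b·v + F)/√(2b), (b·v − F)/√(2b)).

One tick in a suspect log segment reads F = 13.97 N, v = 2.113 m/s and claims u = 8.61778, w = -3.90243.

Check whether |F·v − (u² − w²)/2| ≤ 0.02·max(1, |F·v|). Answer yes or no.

yes

F·v = 13.97×2.113 = 29.5186 W.
(u² − w²)/2 = (74.2661 − 15.2290)/2 = 29.5186 W.
|Δ| = 0.0000;  2% of max(1, |F·v|) = 0.5904.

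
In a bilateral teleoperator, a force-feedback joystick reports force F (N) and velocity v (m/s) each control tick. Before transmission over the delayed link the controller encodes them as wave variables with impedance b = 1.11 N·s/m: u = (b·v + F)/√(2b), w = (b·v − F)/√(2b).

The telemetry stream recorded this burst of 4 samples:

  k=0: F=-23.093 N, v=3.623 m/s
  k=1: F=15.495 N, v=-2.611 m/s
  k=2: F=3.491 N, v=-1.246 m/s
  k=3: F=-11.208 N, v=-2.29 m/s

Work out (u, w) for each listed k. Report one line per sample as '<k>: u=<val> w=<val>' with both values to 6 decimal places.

0: u=-12.799933 w=18.198081
1: u=8.454412 w=-12.344714
2: u=1.414757 w=-3.271255
3: u=-9.228329 w=5.816305

k=0: b·v=1.11×3.623=4.021530; √(2b)=1.489966; u=(4.021530+(-23.093))/1.489966=-12.799933, w=(4.021530−(-23.093))/1.489966=18.198081
k=1: b·v=1.11×(-2.611)=-2.898210; √(2b)=1.489966; u=(-2.898210+15.495)/1.489966=8.454412, w=(-2.898210−15.495)/1.489966=-12.344714
k=2: b·v=1.11×(-1.246)=-1.383060; √(2b)=1.489966; u=(-1.383060+3.491)/1.489966=1.414757, w=(-1.383060−3.491)/1.489966=-3.271255
k=3: b·v=1.11×(-2.29)=-2.541900; √(2b)=1.489966; u=(-2.541900+(-11.208))/1.489966=-9.228329, w=(-2.541900−(-11.208))/1.489966=5.816305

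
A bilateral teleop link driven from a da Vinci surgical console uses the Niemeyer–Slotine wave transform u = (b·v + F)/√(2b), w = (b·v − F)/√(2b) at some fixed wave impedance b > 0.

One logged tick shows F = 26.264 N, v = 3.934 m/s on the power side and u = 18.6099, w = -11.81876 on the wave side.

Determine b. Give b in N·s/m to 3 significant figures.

b = 1.49 N·s/m

u + w = 6.79114;  u + w = √(2b)·v, so √(2b) = 6.79114/3.934 = 1.72627.
b = (√(2b))²/2 = 2.98000/2 = 1.49000.
(Check via u − w = 2F/√(2b): u − w = 30.42866, 2F/√(2b) = 30.42864.)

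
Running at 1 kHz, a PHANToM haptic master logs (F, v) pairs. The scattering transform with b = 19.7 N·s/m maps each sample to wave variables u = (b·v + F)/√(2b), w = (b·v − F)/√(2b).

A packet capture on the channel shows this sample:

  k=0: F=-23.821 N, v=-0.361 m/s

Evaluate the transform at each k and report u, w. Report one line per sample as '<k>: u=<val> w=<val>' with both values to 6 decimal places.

k=0: b·v=19.7×(-0.361)=-7.111700; √(2b)=6.276942; u=(-7.111700+(-23.821))/6.276942=-4.927989, w=(-7.111700−(-23.821))/6.276942=2.662013

0: u=-4.927989 w=2.662013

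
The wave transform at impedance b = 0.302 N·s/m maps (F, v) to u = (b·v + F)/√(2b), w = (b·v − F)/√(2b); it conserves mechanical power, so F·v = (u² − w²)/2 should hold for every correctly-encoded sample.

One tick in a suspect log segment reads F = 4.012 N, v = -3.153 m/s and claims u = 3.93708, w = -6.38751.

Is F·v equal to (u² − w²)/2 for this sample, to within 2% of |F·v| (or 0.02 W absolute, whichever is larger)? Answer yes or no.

yes

F·v = 4.012×(-3.153) = -12.6498 W.
(u² − w²)/2 = (15.5006 − 40.8003)/2 = -12.6498 W.
|Δ| = 0.0000;  2% of max(1, |F·v|) = 0.2530.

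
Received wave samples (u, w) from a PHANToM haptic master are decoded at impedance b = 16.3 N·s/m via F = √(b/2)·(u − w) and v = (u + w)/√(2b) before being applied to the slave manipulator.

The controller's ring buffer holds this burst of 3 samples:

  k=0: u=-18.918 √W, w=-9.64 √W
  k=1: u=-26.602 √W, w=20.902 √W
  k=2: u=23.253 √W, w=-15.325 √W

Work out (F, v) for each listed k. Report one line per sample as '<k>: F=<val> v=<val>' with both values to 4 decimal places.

0: F=-26.4870 v=-5.0017
1: F=-135.6154 v=-0.9983
2: F=110.1333 v=1.3885

k=0: u−w=-9.2780, u+w=-28.5580; √(b/2)=2.8548, √(2b)=5.7096; F=2.8548×(-9.278)=-26.4870, v=-28.5580/5.7096=-5.0017
k=1: u−w=-47.5040, u+w=-5.7000; √(b/2)=2.8548, √(2b)=5.7096; F=2.8548×(-47.504)=-135.6154, v=-5.7000/5.7096=-0.9983
k=2: u−w=38.5780, u+w=7.9280; √(b/2)=2.8548, √(2b)=5.7096; F=2.8548×38.578=110.1333, v=7.9280/5.7096=1.3885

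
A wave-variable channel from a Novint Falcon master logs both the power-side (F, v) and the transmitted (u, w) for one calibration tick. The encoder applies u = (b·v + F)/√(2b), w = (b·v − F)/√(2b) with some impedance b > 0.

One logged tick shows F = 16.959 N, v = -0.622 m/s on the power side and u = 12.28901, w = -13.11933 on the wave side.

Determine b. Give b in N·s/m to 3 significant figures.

b = 0.891 N·s/m

u + w = -0.8303;  u + w = √(2b)·v, so √(2b) = -0.8303/(-0.622) = 1.3349.
b = (√(2b))²/2 = 1.7820/2 = 0.8910.
(Check via u − w = 2F/√(2b): u − w = 25.4083, 2F/√(2b) = 25.4083.)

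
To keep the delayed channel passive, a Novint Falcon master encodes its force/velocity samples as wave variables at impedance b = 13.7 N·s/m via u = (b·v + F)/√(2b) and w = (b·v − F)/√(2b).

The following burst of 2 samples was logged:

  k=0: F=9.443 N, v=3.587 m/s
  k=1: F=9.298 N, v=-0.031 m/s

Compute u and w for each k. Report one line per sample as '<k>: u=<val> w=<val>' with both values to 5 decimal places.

k=0: b·v=13.7×3.587=49.14190; √(2b)=5.23450; u=(49.14190+9.443)/5.23450=11.19207, w=(49.14190−9.443)/5.23450=7.58409
k=1: b·v=13.7×(-0.031)=-0.42470; √(2b)=5.23450; u=(-0.42470+9.298)/5.23450=1.69516, w=(-0.42470−9.298)/5.23450=-1.85743

0: u=11.19207 w=7.58409
1: u=1.69516 w=-1.85743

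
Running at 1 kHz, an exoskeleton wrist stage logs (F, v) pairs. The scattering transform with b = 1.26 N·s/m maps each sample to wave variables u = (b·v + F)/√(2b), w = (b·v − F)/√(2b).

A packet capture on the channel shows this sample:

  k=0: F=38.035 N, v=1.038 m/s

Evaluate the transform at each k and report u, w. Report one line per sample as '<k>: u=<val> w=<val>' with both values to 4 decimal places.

k=0: b·v=1.26×1.038=1.3079; √(2b)=1.5875; u=(1.3079+38.035)/1.5875=24.7837, w=(1.3079−38.035)/1.5875=-23.1359

0: u=24.7837 w=-23.1359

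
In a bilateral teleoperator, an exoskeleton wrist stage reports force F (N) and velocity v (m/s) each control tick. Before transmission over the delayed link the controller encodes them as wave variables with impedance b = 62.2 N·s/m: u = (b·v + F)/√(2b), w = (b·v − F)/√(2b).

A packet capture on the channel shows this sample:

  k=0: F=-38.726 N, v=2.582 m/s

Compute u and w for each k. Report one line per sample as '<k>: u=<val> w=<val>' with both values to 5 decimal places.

k=0: b·v=62.2×2.582=160.60040; √(2b)=11.15347; u=(160.60040+(-38.726))/11.15347=10.92703, w=(160.60040−(-38.726))/11.15347=17.87124

0: u=10.92703 w=17.87124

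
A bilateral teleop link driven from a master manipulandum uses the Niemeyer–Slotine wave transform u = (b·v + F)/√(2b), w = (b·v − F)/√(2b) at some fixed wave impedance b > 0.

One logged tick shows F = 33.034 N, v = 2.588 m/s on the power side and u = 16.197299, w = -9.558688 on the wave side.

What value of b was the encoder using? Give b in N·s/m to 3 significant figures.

u + w = 6.638611;  u + w = √(2b)·v, so √(2b) = 6.638611/2.588 = 2.565151.
b = (√(2b))²/2 = 6.580000/2 = 3.290000.
(Check via u − w = 2F/√(2b): u − w = 25.755987, 2F/√(2b) = 25.755988.)

b = 3.29 N·s/m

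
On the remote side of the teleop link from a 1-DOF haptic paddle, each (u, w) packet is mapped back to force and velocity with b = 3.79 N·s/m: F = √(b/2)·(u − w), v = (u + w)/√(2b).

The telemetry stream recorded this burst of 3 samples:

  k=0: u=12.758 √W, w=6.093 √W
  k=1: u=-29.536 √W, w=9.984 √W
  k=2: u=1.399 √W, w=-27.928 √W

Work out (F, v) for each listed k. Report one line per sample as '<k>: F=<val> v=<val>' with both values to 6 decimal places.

k=0: u−w=6.665000, u+w=18.851000; √(b/2)=1.376590, √(2b)=2.753180; F=1.376590×6.665=9.174972, v=18.851000/2.753180=6.846992
k=1: u−w=-39.520000, u+w=-19.552000; √(b/2)=1.376590, √(2b)=2.753180; F=1.376590×(-39.52)=-54.402836, v=-19.552000/2.753180=-7.101606
k=2: u−w=29.327000, u+w=-26.529000; √(b/2)=1.376590, √(2b)=2.753180; F=1.376590×29.327=40.371255, v=-26.529000/2.753180=-9.635767

0: F=9.174972 v=6.846992
1: F=-54.402836 v=-7.101606
2: F=40.371255 v=-9.635767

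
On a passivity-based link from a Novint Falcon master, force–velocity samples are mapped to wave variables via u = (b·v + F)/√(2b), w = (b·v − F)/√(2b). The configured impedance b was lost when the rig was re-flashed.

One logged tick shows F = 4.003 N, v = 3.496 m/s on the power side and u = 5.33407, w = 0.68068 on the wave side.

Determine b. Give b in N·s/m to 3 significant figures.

b = 1.48 N·s/m

u + w = 6.01475;  u + w = √(2b)·v, so √(2b) = 6.01475/3.496 = 1.72047.
b = (√(2b))²/2 = 2.96000/2 = 1.48000.
(Check via u − w = 2F/√(2b): u − w = 4.65339, 2F/√(2b) = 4.65339.)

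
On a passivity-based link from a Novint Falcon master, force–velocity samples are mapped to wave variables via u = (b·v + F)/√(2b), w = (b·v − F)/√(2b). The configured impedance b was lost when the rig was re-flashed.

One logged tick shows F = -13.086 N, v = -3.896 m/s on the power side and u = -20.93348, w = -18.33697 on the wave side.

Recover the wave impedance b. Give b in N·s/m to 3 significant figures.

u + w = -39.27045;  u + w = √(2b)·v, so √(2b) = -39.27045/(-3.896) = 10.07968.
b = (√(2b))²/2 = 101.60004/2 = 50.80002.
(Check via u − w = 2F/√(2b): u − w = -2.59651, 2F/√(2b) = -2.59651.)

b = 50.8 N·s/m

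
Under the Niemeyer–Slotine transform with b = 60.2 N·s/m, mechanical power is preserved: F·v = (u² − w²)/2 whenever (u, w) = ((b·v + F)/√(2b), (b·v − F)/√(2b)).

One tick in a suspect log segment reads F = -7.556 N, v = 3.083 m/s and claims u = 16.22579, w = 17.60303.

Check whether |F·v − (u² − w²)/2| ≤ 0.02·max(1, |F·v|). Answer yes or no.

F·v = (-7.556)×3.083 = -23.2951 W.
(u² − w²)/2 = (263.2763 − 309.8667)/2 = -23.2952 W.
|Δ| = 0.0001;  2% of max(1, |F·v|) = 0.4659.

yes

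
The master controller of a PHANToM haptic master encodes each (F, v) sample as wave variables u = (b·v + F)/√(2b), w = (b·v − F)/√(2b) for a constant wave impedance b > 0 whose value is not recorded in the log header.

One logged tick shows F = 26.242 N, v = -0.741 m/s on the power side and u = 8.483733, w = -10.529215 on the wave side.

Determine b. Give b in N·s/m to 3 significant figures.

b = 3.81 N·s/m

u + w = -2.045482;  u + w = √(2b)·v, so √(2b) = -2.045482/(-0.741) = 2.760435.
b = (√(2b))²/2 = 7.619999/2 = 3.809999.
(Check via u − w = 2F/√(2b): u − w = 19.012948, 2F/√(2b) = 19.012949.)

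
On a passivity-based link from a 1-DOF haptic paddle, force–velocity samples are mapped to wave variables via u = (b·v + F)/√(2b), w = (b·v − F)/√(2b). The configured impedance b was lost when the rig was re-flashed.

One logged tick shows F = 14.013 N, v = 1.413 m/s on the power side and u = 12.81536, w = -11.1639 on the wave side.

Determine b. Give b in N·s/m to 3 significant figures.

b = 0.683 N·s/m

u + w = 1.6515;  u + w = √(2b)·v, so √(2b) = 1.6515/1.413 = 1.1688.
b = (√(2b))²/2 = 1.3660/2 = 0.6830.
(Check via u − w = 2F/√(2b): u − w = 23.9793, 2F/√(2b) = 23.9792.)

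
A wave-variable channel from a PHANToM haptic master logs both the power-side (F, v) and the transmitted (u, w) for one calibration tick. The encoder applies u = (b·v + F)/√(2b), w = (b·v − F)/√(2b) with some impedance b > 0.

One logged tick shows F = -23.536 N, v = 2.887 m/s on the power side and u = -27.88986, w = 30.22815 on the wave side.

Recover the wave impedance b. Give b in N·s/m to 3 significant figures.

b = 0.328 N·s/m

u + w = 2.33829;  u + w = √(2b)·v, so √(2b) = 2.33829/2.887 = 0.80994.
b = (√(2b))²/2 = 0.65600/2 = 0.32800.
(Check via u − w = 2F/√(2b): u − w = -58.11801, 2F/√(2b) = -58.11805.)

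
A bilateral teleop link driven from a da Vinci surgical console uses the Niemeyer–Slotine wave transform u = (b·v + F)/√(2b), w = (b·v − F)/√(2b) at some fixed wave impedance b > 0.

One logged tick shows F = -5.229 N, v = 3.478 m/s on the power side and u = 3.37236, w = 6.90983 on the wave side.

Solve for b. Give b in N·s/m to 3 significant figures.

b = 4.37 N·s/m

u + w = 10.2822;  u + w = √(2b)·v, so √(2b) = 10.2822/3.478 = 2.9564.
b = (√(2b))²/2 = 8.7400/2 = 4.3700.
(Check via u − w = 2F/√(2b): u − w = -3.5375, 2F/√(2b) = -3.5375.)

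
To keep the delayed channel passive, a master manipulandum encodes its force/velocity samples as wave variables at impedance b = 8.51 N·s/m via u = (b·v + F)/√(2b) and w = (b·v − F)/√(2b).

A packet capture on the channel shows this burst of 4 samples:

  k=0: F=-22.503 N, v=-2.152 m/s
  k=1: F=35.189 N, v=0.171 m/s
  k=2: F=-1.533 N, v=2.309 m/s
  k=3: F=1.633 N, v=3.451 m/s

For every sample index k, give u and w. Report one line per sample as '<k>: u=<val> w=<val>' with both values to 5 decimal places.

k=0: b·v=8.51×(-2.152)=-18.31352; √(2b)=4.12553; u=(-18.31352+(-22.503))/4.12553=-9.89364, w=(-18.31352−(-22.503))/4.12553=1.01550
k=1: b·v=8.51×0.171=1.45521; √(2b)=4.12553; u=(1.45521+35.189)/4.12553=8.88230, w=(1.45521−35.189)/4.12553=-8.17684
k=2: b·v=8.51×2.309=19.64959; √(2b)=4.12553; u=(19.64959+(-1.533))/4.12553=4.39134, w=(19.64959−(-1.533))/4.12553=5.13451
k=3: b·v=8.51×3.451=29.36801; √(2b)=4.12553; u=(29.36801+1.633)/4.12553=7.51443, w=(29.36801−1.633)/4.12553=6.72277

0: u=-9.89364 w=1.01550
1: u=8.88230 w=-8.17684
2: u=4.39134 w=5.13451
3: u=7.51443 w=6.72277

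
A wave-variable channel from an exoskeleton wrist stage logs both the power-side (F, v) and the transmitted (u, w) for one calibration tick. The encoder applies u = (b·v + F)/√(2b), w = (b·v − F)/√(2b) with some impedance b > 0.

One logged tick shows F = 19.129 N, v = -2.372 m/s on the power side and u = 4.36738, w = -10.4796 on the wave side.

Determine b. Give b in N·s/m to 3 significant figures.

u + w = -6.1122;  u + w = √(2b)·v, so √(2b) = -6.1122/(-2.372) = 2.5768.
b = (√(2b))²/2 = 6.6400/2 = 3.3200.
(Check via u − w = 2F/√(2b): u − w = 14.8470, 2F/√(2b) = 14.8470.)

b = 3.32 N·s/m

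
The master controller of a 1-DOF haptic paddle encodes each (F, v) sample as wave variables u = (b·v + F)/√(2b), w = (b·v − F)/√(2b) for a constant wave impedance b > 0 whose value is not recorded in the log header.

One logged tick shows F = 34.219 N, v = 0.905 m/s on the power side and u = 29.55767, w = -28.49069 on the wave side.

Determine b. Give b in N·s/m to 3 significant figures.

u + w = 1.06698;  u + w = √(2b)·v, so √(2b) = 1.06698/0.905 = 1.17898.
b = (√(2b))²/2 = 1.39000/2 = 0.69500.
(Check via u − w = 2F/√(2b): u − w = 58.04836, 2F/√(2b) = 58.04831.)

b = 0.695 N·s/m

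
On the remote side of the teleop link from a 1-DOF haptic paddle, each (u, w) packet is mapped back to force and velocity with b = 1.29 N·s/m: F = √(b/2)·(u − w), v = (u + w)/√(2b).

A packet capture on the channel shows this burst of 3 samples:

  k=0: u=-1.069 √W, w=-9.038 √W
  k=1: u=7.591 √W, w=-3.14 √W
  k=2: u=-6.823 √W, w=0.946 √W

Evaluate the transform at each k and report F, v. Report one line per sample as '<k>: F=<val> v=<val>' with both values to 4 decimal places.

0: F=6.4001 v=-6.2923
1: F=8.6183 v=2.7711
2: F=-6.2394 v=-3.6589

k=0: u−w=7.9690, u+w=-10.1070; √(b/2)=0.8031, √(2b)=1.6062; F=0.8031×7.969=6.4001, v=-10.1070/1.6062=-6.2923
k=1: u−w=10.7310, u+w=4.4510; √(b/2)=0.8031, √(2b)=1.6062; F=0.8031×10.731=8.6183, v=4.4510/1.6062=2.7711
k=2: u−w=-7.7690, u+w=-5.8770; √(b/2)=0.8031, √(2b)=1.6062; F=0.8031×(-7.769)=-6.2394, v=-5.8770/1.6062=-3.6589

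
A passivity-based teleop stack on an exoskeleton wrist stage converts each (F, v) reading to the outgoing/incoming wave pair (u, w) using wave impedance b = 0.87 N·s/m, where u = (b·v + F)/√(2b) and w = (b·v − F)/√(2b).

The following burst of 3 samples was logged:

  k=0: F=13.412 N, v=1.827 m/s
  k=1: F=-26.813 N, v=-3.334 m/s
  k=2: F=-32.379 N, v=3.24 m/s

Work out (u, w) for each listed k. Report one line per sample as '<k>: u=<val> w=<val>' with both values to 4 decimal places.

k=0: b·v=0.87×1.827=1.5895; √(2b)=1.3191; u=(1.5895+13.412)/1.3191=11.3726, w=(1.5895−13.412)/1.3191=-8.9626
k=1: b·v=0.87×(-3.334)=-2.9006; √(2b)=1.3191; u=(-2.9006+(-26.813))/1.3191=-22.5258, w=(-2.9006−(-26.813))/1.3191=18.1280
k=2: b·v=0.87×3.24=2.8188; √(2b)=1.3191; u=(2.8188+(-32.379))/1.3191=-22.4095, w=(2.8188−(-32.379))/1.3191=26.6834

0: u=11.3726 w=-8.9626
1: u=-22.5258 w=18.1280
2: u=-22.4095 w=26.6834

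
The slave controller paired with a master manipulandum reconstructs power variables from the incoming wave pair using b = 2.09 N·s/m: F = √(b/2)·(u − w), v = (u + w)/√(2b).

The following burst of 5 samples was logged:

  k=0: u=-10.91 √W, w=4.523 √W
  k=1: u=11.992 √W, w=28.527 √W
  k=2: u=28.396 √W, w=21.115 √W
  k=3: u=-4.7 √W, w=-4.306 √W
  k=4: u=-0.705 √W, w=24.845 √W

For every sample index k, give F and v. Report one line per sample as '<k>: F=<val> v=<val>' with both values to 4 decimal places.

k=0: u−w=-15.4330, u+w=-6.3870; √(b/2)=1.0223, √(2b)=2.0445; F=1.0223×(-15.433)=-15.7764, v=-6.3870/2.0445=-3.1240
k=1: u−w=-16.5350, u+w=40.5190; √(b/2)=1.0223, √(2b)=2.0445; F=1.0223×(-16.535)=-16.9029, v=40.5190/2.0445=19.8185
k=2: u−w=7.2810, u+w=49.5110; √(b/2)=1.0223, √(2b)=2.0445; F=1.0223×7.281=7.4430, v=49.5110/2.0445=24.2166
k=3: u−w=-0.3940, u+w=-9.0060; √(b/2)=1.0223, √(2b)=2.0445; F=1.0223×(-0.394)=-0.4028, v=-9.0060/2.0445=-4.4050
k=4: u−w=-25.5500, u+w=24.1400; √(b/2)=1.0223, √(2b)=2.0445; F=1.0223×(-25.55)=-26.1185, v=24.1400/2.0445=11.8073

0: F=-15.7764 v=-3.1240
1: F=-16.9029 v=19.8185
2: F=7.4430 v=24.2166
3: F=-0.4028 v=-4.4050
4: F=-26.1185 v=11.8073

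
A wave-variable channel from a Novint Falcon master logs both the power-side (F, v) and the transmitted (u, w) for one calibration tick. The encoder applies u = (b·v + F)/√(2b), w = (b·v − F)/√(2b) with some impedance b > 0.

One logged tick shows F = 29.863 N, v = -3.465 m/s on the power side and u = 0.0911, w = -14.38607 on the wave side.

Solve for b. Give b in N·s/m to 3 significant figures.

b = 8.51 N·s/m

u + w = -14.29497;  u + w = √(2b)·v, so √(2b) = -14.29497/(-3.465) = 4.12553.
b = (√(2b))²/2 = 17.02002/2 = 8.51001.
(Check via u − w = 2F/√(2b): u − w = 14.47717, 2F/√(2b) = 14.47716.)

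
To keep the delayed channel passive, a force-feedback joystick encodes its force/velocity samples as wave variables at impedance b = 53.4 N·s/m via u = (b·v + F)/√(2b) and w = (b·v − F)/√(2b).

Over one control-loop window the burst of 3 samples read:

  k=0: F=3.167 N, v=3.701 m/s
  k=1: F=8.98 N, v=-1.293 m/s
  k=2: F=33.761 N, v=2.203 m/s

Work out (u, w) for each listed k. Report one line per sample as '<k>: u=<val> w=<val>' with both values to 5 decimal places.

k=0: b·v=53.4×3.701=197.63340; √(2b)=10.33441; u=(197.63340+3.167)/10.33441=19.43027, w=(197.63340−3.167)/10.33441=18.81737
k=1: b·v=53.4×(-1.293)=-69.04620; √(2b)=10.33441; u=(-69.04620+8.98)/10.33441=-5.81225, w=(-69.04620−8.98)/10.33441=-7.55014
k=2: b·v=53.4×2.203=117.64020; √(2b)=10.33441; u=(117.64020+33.761)/10.33441=14.65020, w=(117.64020−33.761)/10.33441=8.11650

0: u=19.43027 w=18.81737
1: u=-5.81225 w=-7.55014
2: u=14.65020 w=8.11650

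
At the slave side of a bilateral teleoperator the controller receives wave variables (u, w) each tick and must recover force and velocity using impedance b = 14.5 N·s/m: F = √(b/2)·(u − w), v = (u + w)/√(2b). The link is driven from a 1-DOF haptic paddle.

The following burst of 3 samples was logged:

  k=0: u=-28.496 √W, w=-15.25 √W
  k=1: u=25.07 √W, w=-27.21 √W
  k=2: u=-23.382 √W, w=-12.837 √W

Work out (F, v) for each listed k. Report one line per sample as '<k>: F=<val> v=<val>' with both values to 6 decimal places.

0: F=-35.665947 v=-8.123428
1: F=140.768208 v=-0.397388
2: F=-28.393281 v=-6.725699

k=0: u−w=-13.246000, u+w=-43.746000; √(b/2)=2.692582, √(2b)=5.385165; F=2.692582×(-13.246)=-35.665947, v=-43.746000/5.385165=-8.123428
k=1: u−w=52.280000, u+w=-2.140000; √(b/2)=2.692582, √(2b)=5.385165; F=2.692582×52.28=140.768208, v=-2.140000/5.385165=-0.397388
k=2: u−w=-10.545000, u+w=-36.219000; √(b/2)=2.692582, √(2b)=5.385165; F=2.692582×(-10.545)=-28.393281, v=-36.219000/5.385165=-6.725699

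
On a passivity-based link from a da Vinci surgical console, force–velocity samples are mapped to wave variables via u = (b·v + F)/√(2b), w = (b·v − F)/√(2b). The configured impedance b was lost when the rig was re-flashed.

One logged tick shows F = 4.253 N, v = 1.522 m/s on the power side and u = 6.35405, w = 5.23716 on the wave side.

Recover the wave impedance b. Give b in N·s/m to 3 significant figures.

u + w = 11.5912;  u + w = √(2b)·v, so √(2b) = 11.5912/1.522 = 7.6158.
b = (√(2b))²/2 = 58.0000/2 = 29.0000.
(Check via u − w = 2F/√(2b): u − w = 1.1169, 2F/√(2b) = 1.1169.)

b = 29 N·s/m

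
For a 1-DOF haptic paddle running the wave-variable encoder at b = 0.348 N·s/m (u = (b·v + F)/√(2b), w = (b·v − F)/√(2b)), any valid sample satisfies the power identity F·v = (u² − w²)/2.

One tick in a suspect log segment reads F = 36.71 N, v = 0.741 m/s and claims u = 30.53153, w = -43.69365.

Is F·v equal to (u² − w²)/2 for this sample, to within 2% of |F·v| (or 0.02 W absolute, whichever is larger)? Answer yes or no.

F·v = 36.71×0.741 = 27.2021 W.
(u² − w²)/2 = (932.1743 − 1909.1351)/2 = -488.4804 W.
|Δ| = 515.6825;  2% of max(1, |F·v|) = 0.5440.

no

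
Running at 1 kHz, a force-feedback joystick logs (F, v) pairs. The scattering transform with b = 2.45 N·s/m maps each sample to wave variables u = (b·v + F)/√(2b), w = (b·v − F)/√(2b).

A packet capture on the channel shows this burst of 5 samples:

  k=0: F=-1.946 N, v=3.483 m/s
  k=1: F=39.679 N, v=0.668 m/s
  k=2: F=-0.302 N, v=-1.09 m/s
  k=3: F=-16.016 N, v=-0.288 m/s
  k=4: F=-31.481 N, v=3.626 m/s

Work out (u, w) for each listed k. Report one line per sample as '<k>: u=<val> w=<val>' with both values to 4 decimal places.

k=0: b·v=2.45×3.483=8.5334; √(2b)=2.2136; u=(8.5334+(-1.946))/2.2136=2.9759, w=(8.5334−(-1.946))/2.2136=4.7341
k=1: b·v=2.45×0.668=1.6366; √(2b)=2.2136; u=(1.6366+39.679)/2.2136=18.6645, w=(1.6366−39.679)/2.2136=-17.1858
k=2: b·v=2.45×(-1.09)=-2.6705; √(2b)=2.2136; u=(-2.6705+(-0.302))/2.2136=-1.3428, w=(-2.6705−(-0.302))/2.2136=-1.0700
k=3: b·v=2.45×(-0.288)=-0.7056; √(2b)=2.2136; u=(-0.7056+(-16.016))/2.2136=-7.5540, w=(-0.7056−(-16.016))/2.2136=6.9165
k=4: b·v=2.45×3.626=8.8837; √(2b)=2.2136; u=(8.8837+(-31.481))/2.2136=-10.2084, w=(8.8837−(-31.481))/2.2136=18.2349

0: u=2.9759 w=4.7341
1: u=18.6645 w=-17.1858
2: u=-1.3428 w=-1.0700
3: u=-7.5540 w=6.9165
4: u=-10.2084 w=18.2349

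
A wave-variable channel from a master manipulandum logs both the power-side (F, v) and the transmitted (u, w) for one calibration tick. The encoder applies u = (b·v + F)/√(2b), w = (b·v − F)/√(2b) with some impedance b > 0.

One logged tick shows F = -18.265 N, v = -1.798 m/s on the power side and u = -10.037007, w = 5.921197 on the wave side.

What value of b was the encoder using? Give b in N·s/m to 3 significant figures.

b = 2.62 N·s/m

u + w = -4.115810;  u + w = √(2b)·v, so √(2b) = -4.115810/(-1.798) = 2.289105.
b = (√(2b))²/2 = 5.240000/2 = 2.620000.
(Check via u − w = 2F/√(2b): u − w = -15.958204, 2F/√(2b) = -15.958205.)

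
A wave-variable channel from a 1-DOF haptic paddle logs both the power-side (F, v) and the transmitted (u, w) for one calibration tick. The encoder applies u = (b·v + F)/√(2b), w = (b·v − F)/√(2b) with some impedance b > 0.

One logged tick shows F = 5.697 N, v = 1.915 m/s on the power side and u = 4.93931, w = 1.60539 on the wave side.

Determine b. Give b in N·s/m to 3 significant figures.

u + w = 6.5447;  u + w = √(2b)·v, so √(2b) = 6.5447/1.915 = 3.4176.
b = (√(2b))²/2 = 11.6800/2 = 5.8400.
(Check via u − w = 2F/√(2b): u − w = 3.3339, 2F/√(2b) = 3.3339.)

b = 5.84 N·s/m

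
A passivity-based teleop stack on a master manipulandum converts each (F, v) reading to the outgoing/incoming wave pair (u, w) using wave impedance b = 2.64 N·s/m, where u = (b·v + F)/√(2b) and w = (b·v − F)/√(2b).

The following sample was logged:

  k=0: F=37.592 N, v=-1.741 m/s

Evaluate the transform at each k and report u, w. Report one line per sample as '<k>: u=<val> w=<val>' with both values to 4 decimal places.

0: u=14.3596 w=-18.3601

k=0: b·v=2.64×(-1.741)=-4.5962; √(2b)=2.2978; u=(-4.5962+37.592)/2.2978=14.3596, w=(-4.5962−37.592)/2.2978=-18.3601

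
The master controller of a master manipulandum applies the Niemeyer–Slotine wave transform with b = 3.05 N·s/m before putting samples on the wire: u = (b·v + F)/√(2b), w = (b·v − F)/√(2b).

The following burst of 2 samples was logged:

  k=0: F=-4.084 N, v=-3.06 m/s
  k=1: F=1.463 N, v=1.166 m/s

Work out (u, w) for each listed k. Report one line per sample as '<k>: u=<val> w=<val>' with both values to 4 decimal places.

k=0: b·v=3.05×(-3.06)=-9.3330; √(2b)=2.4698; u=(-9.3330+(-4.084))/2.4698=-5.4324, w=(-9.3330−(-4.084))/2.4698=-2.1253
k=1: b·v=3.05×1.166=3.5563; √(2b)=2.4698; u=(3.5563+1.463)/2.4698=2.0323, w=(3.5563−1.463)/2.4698=0.8476

0: u=-5.4324 w=-2.1253
1: u=2.0323 w=0.8476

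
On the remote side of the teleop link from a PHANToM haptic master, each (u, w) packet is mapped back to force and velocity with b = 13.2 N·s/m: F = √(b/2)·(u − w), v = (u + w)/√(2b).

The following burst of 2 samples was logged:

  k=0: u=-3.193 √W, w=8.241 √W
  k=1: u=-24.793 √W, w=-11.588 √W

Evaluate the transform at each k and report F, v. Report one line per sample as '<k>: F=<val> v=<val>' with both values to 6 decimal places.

0: F=-29.374478 v=0.982466
1: F=-33.924259 v=-7.080643

k=0: u−w=-11.434000, u+w=5.048000; √(b/2)=2.569047, √(2b)=5.138093; F=2.569047×(-11.434)=-29.374478, v=5.048000/5.138093=0.982466
k=1: u−w=-13.205000, u+w=-36.381000; √(b/2)=2.569047, √(2b)=5.138093; F=2.569047×(-13.205)=-33.924259, v=-36.381000/5.138093=-7.080643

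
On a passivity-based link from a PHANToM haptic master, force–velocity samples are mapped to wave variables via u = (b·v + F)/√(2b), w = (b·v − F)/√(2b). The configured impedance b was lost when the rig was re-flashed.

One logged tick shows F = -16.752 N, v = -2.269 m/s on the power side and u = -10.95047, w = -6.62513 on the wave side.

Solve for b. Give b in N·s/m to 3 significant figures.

b = 30 N·s/m

u + w = -17.5756;  u + w = √(2b)·v, so √(2b) = -17.5756/(-2.269) = 7.7460.
b = (√(2b))²/2 = 60.0000/2 = 30.0000.
(Check via u − w = 2F/√(2b): u − w = -4.3253, 2F/√(2b) = -4.3253.)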